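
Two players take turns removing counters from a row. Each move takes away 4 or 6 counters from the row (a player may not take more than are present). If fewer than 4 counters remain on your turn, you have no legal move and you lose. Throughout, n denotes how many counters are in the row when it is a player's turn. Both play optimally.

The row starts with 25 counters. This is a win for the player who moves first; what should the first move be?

Use the standard recursion: the mover loses at a terminal position; elsewhere, the mover wins exactly when some move hands the opponent an L position.
n=0: no move → L
n=1: no move → L
n=2: no move → L
n=3: no move → L
n=4: reaches L-position 0 → W
n=5: reaches L-position 1 → W
n=6: reaches L-position 2 → W
n=7: reaches L-position 3 → W
n=8: reaches L-position 2 → W
n=9: reaches L-position 3 → W
n=10: only reaches 6(W), 4(W), all W → L
n=11: only reaches 7(W), 5(W), all W → L
n=12: only reaches 8(W), 6(W), all W → L
n=13: only reaches 9(W), 7(W), all W → L
n=14: reaches L-position 10 → W
n=15: reaches L-position 11 → W
n=16: reaches L-position 12 → W
n=17: reaches L-position 13 → W
n=18: reaches L-position 12 → W
n=19: reaches L-position 13 → W
n=20: only reaches 16(W), 14(W), all W → L
n=21: only reaches 17(W), 15(W), all W → L
n=22: only reaches 18(W), 16(W), all W → L
n=23: only reaches 19(W), 17(W), all W → L
n=24: reaches L-position 20 → W
n=25: reaches L-position 21 → W
From 25, the L positions reachable in one move are: 21.

Remove 4, leaving 21.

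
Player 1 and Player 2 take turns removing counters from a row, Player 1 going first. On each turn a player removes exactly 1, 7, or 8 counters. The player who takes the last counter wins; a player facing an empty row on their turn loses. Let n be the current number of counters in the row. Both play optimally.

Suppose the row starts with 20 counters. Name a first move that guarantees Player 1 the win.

Build the W/L table. Terminal = L. A non-terminal position is W if it has a move to some L; otherwise it is L.
n=0: no move → L
n=1: W (go to 0, an L position)
n=2: L (sole option 1(W) is W)
n=3: W (go to 2, an L position)
n=4: L (sole option 3(W) is W)
n=5: W (go to 4, an L position)
n=6: L (sole option 5(W) is W)
n=7: W (go to 6, an L position)
n=8: W (go to 0, an L position)
n=9: W (go to 2, an L position)
n=10: W (go to 2, an L position)
n=11: W (go to 4, an L position)
n=12: W (go to 4, an L position)
n=13: W (go to 6, an L position)
n=14: W (go to 6, an L position)
n=15: L (options 14(W), 8(W), 7(W) are all W)
n=16: W (go to 15, an L position)
n=17: L (options 16(W), 10(W), 9(W) are all W)
n=18: W (go to 17, an L position)
n=19: L (options 18(W), 12(W), 11(W) are all W)
n=20: W (go to 19, an L position)
From 20, the L positions reachable in one move are: 19.

Remove 1, leaving 19.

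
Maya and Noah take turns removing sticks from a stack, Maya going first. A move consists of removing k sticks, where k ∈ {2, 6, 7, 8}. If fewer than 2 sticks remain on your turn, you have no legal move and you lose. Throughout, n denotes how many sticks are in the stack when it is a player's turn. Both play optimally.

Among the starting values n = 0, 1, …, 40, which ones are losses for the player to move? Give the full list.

0, 1, 4, 5, 14, 15, 18, 19, 28, 29, 32, 33

Work bottom-up. With no move the player to move loses. Otherwise the position is W if at least one move leads to an L position for the opponent, and L if every move leads to a W.
n=0: no move → L
n=1: no move → L
n=2: reaches L-position 0 → W
n=3: reaches L-position 1 → W
n=4: only reaches 2(W), which is W → L
n=5: only reaches 3(W), which is W → L
n=6: reaches L-position 4 → W
n=7: reaches L-position 5 → W
n=8: reaches L-position 1 → W
n=9: reaches L-position 1 → W
n=10: reaches L-position 4 → W
n=11: reaches L-position 5 → W
n=12: reaches L-position 5 → W
n=13: reaches L-position 5 → W
n=14: only reaches 12(W), 8(W), 7(W), 6(W), all W → L
n=15: only reaches 13(W), 9(W), 8(W), 7(W), all W → L
n=16: reaches L-position 14 → W
n=17: reaches L-position 15 → W
n=18: only reaches 16(W), 12(W), 11(W), 10(W), all W → L
n=19: only reaches 17(W), 13(W), 12(W), 11(W), all W → L
n=20: reaches L-position 18 → W
n=21: reaches L-position 19 → W
n=22: reaches L-position 15 → W
n=23: reaches L-position 15 → W
n=24: reaches L-position 18 → W
n=25: reaches L-position 19 → W
n=26: reaches L-position 19 → W
n=27: reaches L-position 19 → W
n=28: only reaches 26(W), 22(W), 21(W), 20(W), all W → L
n=29: only reaches 27(W), 23(W), 22(W), 21(W), all W → L
n=30: reaches L-position 28 → W
n=31: reaches L-position 29 → W
n=32: only reaches 30(W), 26(W), 25(W), 24(W), all W → L
n=33: only reaches 31(W), 27(W), 26(W), 25(W), all W → L
n=34: reaches L-position 32 → W
n=35: reaches L-position 33 → W
n=36: reaches L-position 29 → W
n=37: reaches L-position 29 → W
n=38: reaches L-position 32 → W
n=39: reaches L-position 33 → W
n=40: reaches L-position 33 → W
Reading off the rows marked L gives the requested list; there are 12 such values of n.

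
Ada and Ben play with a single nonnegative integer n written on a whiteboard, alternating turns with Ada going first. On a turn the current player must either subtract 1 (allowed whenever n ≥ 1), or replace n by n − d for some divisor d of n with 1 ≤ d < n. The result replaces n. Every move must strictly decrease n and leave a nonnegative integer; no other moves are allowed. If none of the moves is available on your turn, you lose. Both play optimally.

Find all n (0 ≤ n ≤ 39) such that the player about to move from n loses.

0, 2, 5, 7, 9, 11, 13, 15, 17, 19, 21, 23, 25, 27, 29, 31, 33, 35, 37, 39

Build the W/L table. Terminal = L. A non-terminal position is W if it has a move to some L; otherwise it is L.
n=0: no move → L
n=1: reaches L-position 0 → W
n=2: only reaches 1(W), which is W → L
n=3: reaches L-position 2 → W
n=4: reaches L-position 2 → W
n=5: only reaches 4(W), which is W → L
n=6: reaches L-position 5 → W
n=7: only reaches 6(W), which is W → L
n=8: reaches L-position 7 → W
n=9: only reaches 6(W), 8(W), all W → L
n=10: reaches L-position 5 → W
n=11: only reaches 10(W), which is W → L
n=12: reaches L-position 9 → W
n=13: only reaches 12(W), which is W → L
n=14: reaches L-position 7 → W
n=15: only reaches 10(W), 12(W), 14(W), all W → L
n=16: reaches L-position 15 → W
n=17: only reaches 16(W), which is W → L
n=18: reaches L-position 9 → W
n=19: only reaches 18(W), which is W → L
n=20: reaches L-position 15 → W
n=21: only reaches 14(W), 18(W), 20(W), all W → L
n=22: reaches L-position 11 → W
n=23: only reaches 22(W), which is W → L
n=24: reaches L-position 21 → W
n=25: only reaches 20(W), 24(W), all W → L
n=26: reaches L-position 13 → W
n=27: only reaches 18(W), 24(W), 26(W), all W → L
n=28: reaches L-position 21 → W
n=29: only reaches 28(W), which is W → L
n=30: reaches L-position 15 → W
n=31: only reaches 30(W), which is W → L
n=32: reaches L-position 31 → W
n=33: only reaches 22(W), 30(W), 32(W), all W → L
n=34: reaches L-position 17 → W
n=35: only reaches 28(W), 30(W), 34(W), all W → L
n=36: reaches L-position 27 → W
n=37: only reaches 36(W), which is W → L
n=38: reaches L-position 19 → W
n=39: only reaches 26(W), 36(W), 38(W), all W → L
Reading off the rows marked L gives the requested list; there are 20 such values of n.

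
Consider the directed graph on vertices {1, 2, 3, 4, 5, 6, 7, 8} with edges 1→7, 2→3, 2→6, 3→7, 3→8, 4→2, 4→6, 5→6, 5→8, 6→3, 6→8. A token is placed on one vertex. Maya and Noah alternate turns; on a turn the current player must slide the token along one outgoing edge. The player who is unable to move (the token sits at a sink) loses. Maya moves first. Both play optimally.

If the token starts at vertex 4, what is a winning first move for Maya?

Compute win/loss labels from the base case upward. A position with no move is L. Any other position is W if it can reach an L in one move, else L.
Every edge goes from a vertex to one that appears earlier in the order 7, 8, 3, 6, 2, 4, 5, 1, so processing vertices in that order labels each vertex after all of its successors.
7: no outgoing edge → L
8: no outgoing edge → L
3: W (go to 8, an L position)
6: W (go to 8, an L position)
2: L (options 6(W), 3(W) are all W)
4: W (go to 2, an L position)
5: W (go to 8, an L position)
1: W (go to 7, an L position)
From 4, the L positions reachable in one move are: 2.

Move to 2.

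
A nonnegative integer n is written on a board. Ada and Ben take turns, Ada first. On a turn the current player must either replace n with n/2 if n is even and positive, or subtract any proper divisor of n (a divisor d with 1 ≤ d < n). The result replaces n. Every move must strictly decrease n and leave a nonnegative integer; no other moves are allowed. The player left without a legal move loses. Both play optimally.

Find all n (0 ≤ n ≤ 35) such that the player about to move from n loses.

0, 1, 3, 5, 7, 9, 11, 13, 15, 17, 19, 21, 23, 25, 27, 29, 31, 33, 35

Compute win/loss labels from the base case upward. A position with no move is L. Any other position is W if it can reach an L in one move, else L.
n=0: no move → L
n=1: no move → L
n=2: reaches L-position 1 → W
n=3: only reaches 2(W), which is W → L
n=4: reaches L-position 3 → W
n=5: only reaches 4(W), which is W → L
n=6: reaches L-position 3 → W
n=7: only reaches 6(W), which is W → L
n=8: reaches L-position 7 → W
n=9: only reaches 6(W), 8(W), all W → L
n=10: reaches L-position 5 → W
n=11: only reaches 10(W), which is W → L
n=12: reaches L-position 9 → W
n=13: only reaches 12(W), which is W → L
n=14: reaches L-position 7 → W
n=15: only reaches 10(W), 12(W), 14(W), all W → L
n=16: reaches L-position 15 → W
n=17: only reaches 16(W), which is W → L
n=18: reaches L-position 9 → W
n=19: only reaches 18(W), which is W → L
n=20: reaches L-position 15 → W
n=21: only reaches 14(W), 18(W), 20(W), all W → L
n=22: reaches L-position 11 → W
n=23: only reaches 22(W), which is W → L
n=24: reaches L-position 21 → W
n=25: only reaches 20(W), 24(W), all W → L
n=26: reaches L-position 13 → W
n=27: only reaches 18(W), 24(W), 26(W), all W → L
n=28: reaches L-position 21 → W
n=29: only reaches 28(W), which is W → L
n=30: reaches L-position 15 → W
n=31: only reaches 30(W), which is W → L
n=32: reaches L-position 31 → W
n=33: only reaches 22(W), 30(W), 32(W), all W → L
n=34: reaches L-position 17 → W
n=35: only reaches 28(W), 30(W), 34(W), all W → L
The losing starting values of n are exactly the entries labelled L in this table (19 of them).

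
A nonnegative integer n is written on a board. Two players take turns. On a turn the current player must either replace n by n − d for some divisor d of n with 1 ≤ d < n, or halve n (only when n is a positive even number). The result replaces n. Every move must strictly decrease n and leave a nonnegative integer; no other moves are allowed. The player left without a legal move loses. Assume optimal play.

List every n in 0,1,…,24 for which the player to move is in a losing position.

Classify positions by backward induction: terminal positions (no move available) are L. From any other position, the mover wins iff some move reaches an L.
n=0: no move → L
n=1: no move → L
n=2: W (go to 1, an L position)
n=3: L (sole option 2(W) is W)
n=4: W (go to 3, an L position)
n=5: L (sole option 4(W) is W)
n=6: W (go to 3, an L position)
n=7: L (sole option 6(W) is W)
n=8: W (go to 7, an L position)
n=9: L (options 6(W), 8(W) are all W)
n=10: W (go to 5, an L position)
n=11: L (sole option 10(W) is W)
n=12: W (go to 9, an L position)
n=13: L (sole option 12(W) is W)
n=14: W (go to 7, an L position)
n=15: L (options 10(W), 12(W), 14(W) are all W)
n=16: W (go to 15, an L position)
n=17: L (sole option 16(W) is W)
n=18: W (go to 9, an L position)
n=19: L (sole option 18(W) is W)
n=20: W (go to 15, an L position)
n=21: L (options 14(W), 18(W), 20(W) are all W)
n=22: W (go to 11, an L position)
n=23: L (sole option 22(W) is W)
n=24: W (go to 21, an L position)
The losing starting values of n are exactly the entries labelled L in this table (13 of them).

0, 1, 3, 5, 7, 9, 11, 13, 15, 17, 19, 21, 23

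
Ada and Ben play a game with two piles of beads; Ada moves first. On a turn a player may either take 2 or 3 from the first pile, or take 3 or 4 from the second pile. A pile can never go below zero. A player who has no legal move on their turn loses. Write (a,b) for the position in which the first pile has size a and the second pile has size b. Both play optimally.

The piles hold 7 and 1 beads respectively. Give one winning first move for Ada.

Move to (5,1).

Classify positions by backward induction: terminal positions (no move available) are L. From any other position, the mover wins iff some move reaches an L.
No move ever increases a pile, so every position that can arise here has a ≤ 7 and b ≤ 1; it is enough to label the cells with 0 ≤ a ≤ 7 and 0 ≤ b ≤ 1.
Every move lowers a or b (never raises either), so fill the grid row by row in increasing a, and left to right within a row: each cell's successors are then already labelled.
      b=0  b=1
a=0:    L    L
a=1:    L    L
a=2:    W    W
a=3:    W    W
a=4:    W    W
a=5:    L    L
a=6:    L    L
a=7:    W    W
Cells with no legal move (terminal, hence L): (0,0), (0,1), (1,0), (1,1).
The remaining L cells, each justified by listing all of its moves:
(5,0): →(3,0)(W), (2,0)(W) — all W, so L
(5,1): →(3,1)(W), (2,1)(W) — all W, so L
(6,0): →(4,0)(W), (3,0)(W) — all W, so L
(6,1): →(4,1)(W), (3,1)(W) — all W, so L
Every other cell has at least one move into one of the L cells above, so it is W.
From (7,1), the L positions reachable in one move are: (5,1).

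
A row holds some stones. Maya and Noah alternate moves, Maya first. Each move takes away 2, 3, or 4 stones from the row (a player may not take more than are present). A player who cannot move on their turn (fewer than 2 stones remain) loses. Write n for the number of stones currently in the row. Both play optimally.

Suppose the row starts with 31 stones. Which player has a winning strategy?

Noah wins.

Label each position W (a win for the player to move) or L (a loss). A position with no legal move is L; any other position is W exactly when some move reaches an L, and L when every move reaches a W.
n=0: no move → L
n=1: no move → L
n=2: reaches L-position 0 → W
n=3: reaches L-position 1 → W
n=4: reaches L-position 1 → W
n=5: reaches L-position 1 → W
n=6: only reaches 4(W), 3(W), 2(W), all W → L
n=7: only reaches 5(W), 4(W), 3(W), all W → L
n=8: reaches L-position 6 → W
n=9: reaches L-position 7 → W
n=10: reaches L-position 7 → W
n=11: reaches L-position 7 → W
n=12: only reaches 10(W), 9(W), 8(W), all W → L
n=13: only reaches 11(W), 10(W), 9(W), all W → L
n=14: reaches L-position 12 → W
n=15: reaches L-position 13 → W
n=16: reaches L-position 13 → W
n=17: reaches L-position 13 → W
n=18: only reaches 16(W), 15(W), 14(W), all W → L
n=19: only reaches 17(W), 16(W), 15(W), all W → L
n=20: reaches L-position 18 → W
n=21: reaches L-position 19 → W
n=22: reaches L-position 19 → W
n=23: reaches L-position 19 → W
n=24: only reaches 22(W), 21(W), 20(W), all W → L
n=25: only reaches 23(W), 22(W), 21(W), all W → L
n=26: reaches L-position 24 → W
n=27: reaches L-position 25 → W
n=28: reaches L-position 25 → W
n=29: reaches L-position 25 → W
n=30: only reaches 28(W), 27(W), 26(W), all W → L
n=31: only reaches 29(W), 28(W), 27(W), all W → L
The starting position 31 is L: whatever Maya does, the opponent receives a W position.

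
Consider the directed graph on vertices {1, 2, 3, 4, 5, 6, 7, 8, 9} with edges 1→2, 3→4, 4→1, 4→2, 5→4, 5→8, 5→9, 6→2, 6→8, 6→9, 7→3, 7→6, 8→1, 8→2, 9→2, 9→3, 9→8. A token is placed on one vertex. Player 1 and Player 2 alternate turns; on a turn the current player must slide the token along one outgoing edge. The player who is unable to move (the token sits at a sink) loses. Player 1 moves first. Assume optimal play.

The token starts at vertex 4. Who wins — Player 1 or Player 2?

Compute win/loss labels from the base case upward. A position with no move is L. Any other position is W if it can reach an L in one move, else L.
Every edge goes from a vertex to one that appears earlier in the order 2, 1, 4, 8, 3, 9, 6, 7, 5, so processing vertices in that order labels each vertex after all of its successors.
2: no outgoing edge → L
1: can move to 2, which is L ⇒ W
4: can move to 2, which is L ⇒ W
8: can move to 2, which is L ⇒ W
3: the only move is to 4(W), a W ⇒ L
9: can move to 3, which is L ⇒ W
6: can move to 2, which is L ⇒ W
7: can move to 3, which is L ⇒ W
5: moves to 9(W), 8(W), 4(W); every one is W ⇒ L
From 4 Player 1 can move to 2, reaching an L position.

Player 1 wins.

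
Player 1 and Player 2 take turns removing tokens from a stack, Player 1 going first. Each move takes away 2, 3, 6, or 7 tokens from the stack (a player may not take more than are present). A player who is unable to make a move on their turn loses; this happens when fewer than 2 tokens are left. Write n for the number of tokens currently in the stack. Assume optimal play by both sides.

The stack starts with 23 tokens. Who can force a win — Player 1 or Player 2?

Use the standard recursion: the mover loses at a terminal position; elsewhere, the mover wins exactly when some move hands the opponent an L position.
n=0: no move → L
n=1: no move → L
n=2: →0(L), so W
n=3: →1(L), so W
n=4: →1(L), so W
n=5: →3(W), 2(W) — all W, so L
n=6: →0(L), so W
n=7: →5(L), so W
n=8: →5(L), so W
n=9: →7(W), 6(W), 3(W), 2(W) — all W, so L
n=10: →8(W), 7(W), 4(W), 3(W) — all W, so L
n=11: →9(L), so W
n=12: →10(L), so W
n=13: →10(L), so W
n=14: →12(W), 11(W), 8(W), 7(W) — all W, so L
n=15: →9(L), so W
n=16: →14(L), so W
n=17: →14(L), so W
n=18: →16(W), 15(W), 12(W), 11(W) — all W, so L
n=19: →17(W), 16(W), 13(W), 12(W) — all W, so L
n=20: →18(L), so W
n=21: →19(L), so W
n=22: →19(L), so W
n=23: →21(W), 20(W), 17(W), 16(W) — all W, so L
Every move from 23 reaches a W position, so the mover loses.

Player 2 wins.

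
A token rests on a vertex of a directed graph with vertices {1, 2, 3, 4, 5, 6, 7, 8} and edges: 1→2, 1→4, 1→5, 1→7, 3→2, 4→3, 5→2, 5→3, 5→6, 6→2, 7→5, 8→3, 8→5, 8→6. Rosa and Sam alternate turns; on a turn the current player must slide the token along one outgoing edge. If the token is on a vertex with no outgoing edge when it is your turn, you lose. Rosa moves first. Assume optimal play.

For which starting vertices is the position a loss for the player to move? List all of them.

2, 4, 7, 8

Use the standard recursion: the mover loses at a terminal position; elsewhere, the mover wins exactly when some move hands the opponent an L position.
Every edge goes from a vertex to one that appears earlier in the order 2, 3, 6, 5, 8, 4, 7, 1, so processing vertices in that order labels each vertex after all of its successors.
2: no outgoing edge → L
3: W (go to 2, an L position)
6: W (go to 2, an L position)
5: W (go to 2, an L position)
8: L (options 5(W), 6(W), 3(W) are all W)
4: L (sole option 3(W) is W)
7: L (sole option 5(W) is W)
1: W (go to 7, an L position)
The losing starting vertices are exactly the entries labelled L in this table (4 of them).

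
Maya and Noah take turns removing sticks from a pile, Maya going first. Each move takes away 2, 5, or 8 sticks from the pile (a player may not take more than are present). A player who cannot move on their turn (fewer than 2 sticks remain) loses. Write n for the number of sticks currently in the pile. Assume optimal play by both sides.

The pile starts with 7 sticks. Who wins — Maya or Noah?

Noah wins.

Classify positions by backward induction: terminal positions (no move available) are L. From any other position, the mover wins iff some move reaches an L.
n=0: no move → L
n=1: no move → L
n=2: W (go to 0, an L position)
n=3: W (go to 1, an L position)
n=4: L (sole option 2(W) is W)
n=5: W (go to 0, an L position)
n=6: W (go to 4, an L position)
n=7: L (options 5(W), 2(W) are all W)
The starting position 7 is L: whatever Maya does, the opponent receives a W position.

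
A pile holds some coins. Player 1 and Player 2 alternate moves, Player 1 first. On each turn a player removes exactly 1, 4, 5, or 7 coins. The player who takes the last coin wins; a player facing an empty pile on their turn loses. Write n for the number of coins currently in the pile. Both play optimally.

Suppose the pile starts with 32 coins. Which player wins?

Build the W/L table. Terminal = L. A non-terminal position is W if it has a move to some L; otherwise it is L.
n=0: no move → L
n=1: reaches L-position 0 → W
n=2: only reaches 1(W), which is W → L
n=3: reaches L-position 2 → W
n=4: reaches L-position 0 → W
n=5: reaches L-position 0 → W
n=6: reaches L-position 2 → W
n=7: reaches L-position 2 → W
n=8: only reaches 7(W), 4(W), 3(W), 1(W), all W → L
n=9: reaches L-position 8 → W
n=10: only reaches 9(W), 6(W), 5(W), 3(W), all W → L
n=11: reaches L-position 10 → W
n=12: reaches L-position 8 → W
n=13: reaches L-position 8 → W
n=14: reaches L-position 10 → W
n=15: reaches L-position 10 → W
n=16: only reaches 15(W), 12(W), 11(W), 9(W), all W → L
n=17: reaches L-position 16 → W
n=18: only reaches 17(W), 14(W), 13(W), 11(W), all W → L
n=19: reaches L-position 18 → W
n=20: reaches L-position 16 → W
n=21: reaches L-position 16 → W
n=22: reaches L-position 18 → W
n=23: reaches L-position 18 → W
n=24: only reaches 23(W), 20(W), 19(W), 17(W), all W → L
n=25: reaches L-position 24 → W
n=26: only reaches 25(W), 22(W), 21(W), 19(W), all W → L
n=27: reaches L-position 26 → W
n=28: reaches L-position 24 → W
n=29: reaches L-position 24 → W
n=30: reaches L-position 26 → W
n=31: reaches L-position 26 → W
n=32: only reaches 31(W), 28(W), 27(W), 25(W), all W → L
Every move from 32 reaches a W position, so the mover loses.

Player 2 wins.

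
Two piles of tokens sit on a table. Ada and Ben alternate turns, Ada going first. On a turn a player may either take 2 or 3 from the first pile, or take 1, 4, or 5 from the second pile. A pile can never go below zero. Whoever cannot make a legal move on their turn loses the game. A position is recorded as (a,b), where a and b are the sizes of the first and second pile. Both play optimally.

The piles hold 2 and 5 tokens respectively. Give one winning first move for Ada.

Work bottom-up. With no move the player to move loses. Otherwise the position is W if at least one move leads to an L position for the opponent, and L if every move leads to a W.
No move ever increases a pile, so every position that can arise here has a ≤ 2 and b ≤ 5; it is enough to label the cells with 0 ≤ a ≤ 2 and 0 ≤ b ≤ 5.
Every move lowers a or b (never raises either), so fill the grid row by row in increasing a, and left to right within a row: each cell's successors are then already labelled.
      b=0  b=1  b=2  b=3  b=4  b=5
a=0:    L    W    L    W    W    W
a=1:    L    W    L    W    W    W
a=2:    W    L    W    L    W    W
Cells with no legal move (terminal, hence L): (0,0), (1,0).
The remaining L cells, each justified by listing all of its moves:
(0,2): L (sole option (0,1)(W) is W)
(1,2): L (sole option (1,1)(W) is W)
(2,1): L (options (0,1)(W), (2,0)(W) are all W)
(2,3): L (options (0,3)(W), (2,2)(W) are all W)
Every other cell has at least one move into one of the L cells above, so it is W.
From (2,5), the L positions reachable in one move are: (2,1).

Move to (2,1).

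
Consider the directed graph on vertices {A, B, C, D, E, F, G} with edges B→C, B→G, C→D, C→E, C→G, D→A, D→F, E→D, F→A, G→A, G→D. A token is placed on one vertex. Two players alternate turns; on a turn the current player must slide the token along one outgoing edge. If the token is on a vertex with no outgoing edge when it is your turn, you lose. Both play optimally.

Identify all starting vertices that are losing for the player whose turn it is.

A, B, E

Label each position W (a win for the player to move) or L (a loss). A position with no legal move is L; any other position is W exactly when some move reaches an L, and L when every move reaches a W.
Every edge goes from a vertex to one that appears earlier in the order A, F, D, E, G, C, B, so processing vertices in that order labels each vertex after all of its successors.
A: no outgoing edge → L
F: W (go to A, an L position)
D: W (go to A, an L position)
E: L (sole option D(W) is W)
G: W (go to A, an L position)
C: W (go to E, an L position)
B: L (options C(W), G(W) are all W)
Reading off the rows marked L gives the requested list; there are 3 such vertices.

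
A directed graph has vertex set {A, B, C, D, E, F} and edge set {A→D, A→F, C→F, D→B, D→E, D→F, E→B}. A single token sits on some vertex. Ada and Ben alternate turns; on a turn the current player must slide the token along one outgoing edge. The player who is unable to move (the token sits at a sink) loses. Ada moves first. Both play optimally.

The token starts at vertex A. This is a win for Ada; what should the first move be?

Use the standard recursion: the mover loses at a terminal position; elsewhere, the mover wins exactly when some move hands the opponent an L position.
Every edge goes from a vertex to one that appears earlier in the order B, F, E, D, C, A, so processing vertices in that order labels each vertex after all of its successors.
B: no outgoing edge → L
F: no outgoing edge → L
E: →B(L), so W
D: →F(L), so W
C: →F(L), so W
A: →F(L), so W
From A, the L positions reachable in one move are: F.

Move to F.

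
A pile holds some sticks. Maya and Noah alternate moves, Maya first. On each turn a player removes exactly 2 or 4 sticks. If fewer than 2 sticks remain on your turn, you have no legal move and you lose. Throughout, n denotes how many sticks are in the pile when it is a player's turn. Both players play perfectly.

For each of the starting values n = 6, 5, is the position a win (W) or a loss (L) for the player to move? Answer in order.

Use the standard recursion: the mover loses at a terminal position; elsewhere, the mover wins exactly when some move hands the opponent an L position.
n=0: no move → L
n=1: no move → L
n=2: W (go to 0, an L position)
n=3: W (go to 1, an L position)
n=4: W (go to 0, an L position)
n=5: W (go to 1, an L position)
n=6: L (options 4(W), 2(W) are all W)

6: L, 5: W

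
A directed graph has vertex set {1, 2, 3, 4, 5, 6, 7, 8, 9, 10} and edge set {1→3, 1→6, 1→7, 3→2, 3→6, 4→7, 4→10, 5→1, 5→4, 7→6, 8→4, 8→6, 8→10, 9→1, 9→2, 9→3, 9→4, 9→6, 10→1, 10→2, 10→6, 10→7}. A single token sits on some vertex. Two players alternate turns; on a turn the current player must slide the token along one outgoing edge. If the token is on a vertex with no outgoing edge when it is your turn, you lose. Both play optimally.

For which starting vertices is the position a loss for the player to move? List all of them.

Classify positions by backward induction: terminal positions (no move available) are L. From any other position, the mover wins iff some move reaches an L.
Every edge goes from a vertex to one that appears earlier in the order 2, 6, 3, 7, 1, 10, 4, 5, 9, 8, so processing vertices in that order labels each vertex after all of its successors.
2: no outgoing edge → L
6: no outgoing edge → L
3: →6(L), so W
7: →6(L), so W
1: →6(L), so W
10: →6(L), so W
4: →10(W), 7(W) — all W, so L
5: →4(L), so W
9: →4(L), so W
8: →4(L), so W
Reading off the rows marked L gives the requested list; there are 3 such vertices.

2, 4, 6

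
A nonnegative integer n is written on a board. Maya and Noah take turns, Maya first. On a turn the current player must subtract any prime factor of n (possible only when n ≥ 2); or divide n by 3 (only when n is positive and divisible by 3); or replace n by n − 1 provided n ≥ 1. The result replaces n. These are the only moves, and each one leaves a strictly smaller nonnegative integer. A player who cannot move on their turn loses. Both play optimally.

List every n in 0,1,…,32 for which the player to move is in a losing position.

0, 4, 8, 14, 18, 22, 25, 27, 32

Use the standard recursion: the mover loses at a terminal position; elsewhere, the mover wins exactly when some move hands the opponent an L position.
n=0: no move → L
n=1: W (go to 0, an L position)
n=2: W (go to 0, an L position)
n=3: W (go to 0, an L position)
n=4: L (options 2(W), 3(W) are all W)
n=5: W (go to 0, an L position)
n=6: W (go to 4, an L position)
n=7: W (go to 0, an L position)
n=8: L (options 6(W), 7(W) are all W)
n=9: W (go to 8, an L position)
n=10: W (go to 8, an L position)
n=11: W (go to 0, an L position)
n=12: W (go to 4, an L position)
n=13: W (go to 0, an L position)
n=14: L (options 7(W), 12(W), 13(W) are all W)
n=15: W (go to 14, an L position)
n=16: W (go to 14, an L position)
n=17: W (go to 0, an L position)
n=18: L (options 6(W), 15(W), 16(W), 17(W) are all W)
n=19: W (go to 0, an L position)
n=20: W (go to 18, an L position)
n=21: W (go to 14, an L position)
n=22: L (options 11(W), 20(W), 21(W) are all W)
n=23: W (go to 0, an L position)
n=24: W (go to 8, an L position)
n=25: L (options 20(W), 24(W) are all W)
n=26: W (go to 25, an L position)
n=27: L (options 9(W), 24(W), 26(W) are all W)
n=28: W (go to 27, an L position)
n=29: W (go to 0, an L position)
n=30: W (go to 25, an L position)
n=31: W (go to 0, an L position)
n=32: L (options 30(W), 31(W) are all W)
Reading off the rows marked L gives the requested list; there are 9 such values of n.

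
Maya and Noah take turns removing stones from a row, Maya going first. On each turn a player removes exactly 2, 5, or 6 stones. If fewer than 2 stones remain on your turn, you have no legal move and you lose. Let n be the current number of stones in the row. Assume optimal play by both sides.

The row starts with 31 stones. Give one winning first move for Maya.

Remove 5, leaving 26.

Positions with no move are L. A position that does have a move is losing for the player to move precisely when every available move leads to a winning position for the opponent. Fill in the labels:
n=0: no move → L
n=1: no move → L
n=2: can move to 0, which is L ⇒ W
n=3: can move to 1, which is L ⇒ W
n=4: the only move is to 2(W), a W ⇒ L
n=5: can move to 0, which is L ⇒ W
n=6: can move to 4, which is L ⇒ W
n=7: can move to 1, which is L ⇒ W
n=8: moves to 6(W), 3(W), 2(W); every one is W ⇒ L
n=9: can move to 4, which is L ⇒ W
n=10: can move to 8, which is L ⇒ W
n=11: moves to 9(W), 6(W), 5(W); every one is W ⇒ L
n=12: moves to 10(W), 7(W), 6(W); every one is W ⇒ L
n=13: can move to 11, which is L ⇒ W
n=14: can move to 12, which is L ⇒ W
n=15: moves to 13(W), 10(W), 9(W); every one is W ⇒ L
n=16: can move to 11, which is L ⇒ W
n=17: can move to 15, which is L ⇒ W
n=18: can move to 12, which is L ⇒ W
n=19: moves to 17(W), 14(W), 13(W); every one is W ⇒ L
n=20: can move to 15, which is L ⇒ W
n=21: can move to 19, which is L ⇒ W
n=22: moves to 20(W), 17(W), 16(W); every one is W ⇒ L
n=23: moves to 21(W), 18(W), 17(W); every one is W ⇒ L
n=24: can move to 22, which is L ⇒ W
n=25: can move to 23, which is L ⇒ W
n=26: moves to 24(W), 21(W), 20(W); every one is W ⇒ L
n=27: can move to 22, which is L ⇒ W
n=28: can move to 26, which is L ⇒ W
n=29: can move to 23, which is L ⇒ W
n=30: moves to 28(W), 25(W), 24(W); every one is W ⇒ L
n=31: can move to 26, which is L ⇒ W
From 31, the L positions reachable in one move are: 26.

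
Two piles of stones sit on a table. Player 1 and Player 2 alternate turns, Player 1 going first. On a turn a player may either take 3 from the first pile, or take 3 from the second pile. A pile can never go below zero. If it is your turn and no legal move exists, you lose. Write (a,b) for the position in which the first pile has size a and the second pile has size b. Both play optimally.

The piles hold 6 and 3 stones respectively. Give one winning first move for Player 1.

Move to (3,3).

Work bottom-up. With no move the player to move loses. Otherwise the position is W if at least one move leads to an L position for the opponent, and L if every move leads to a W.
No move ever increases a pile, so every position that can arise here has a ≤ 6 and b ≤ 3; it is enough to label the cells with 0 ≤ a ≤ 6 and 0 ≤ b ≤ 3.
Every move lowers a or b (never raises either), so fill the grid row by row in increasing a, and left to right within a row: each cell's successors are then already labelled.
      b=0  b=1  b=2  b=3
a=0:    L    L    L    W
a=1:    L    L    L    W
a=2:    L    L    L    W
a=3:    W    W    W    L
a=4:    W    W    W    L
a=5:    W    W    W    L
a=6:    L    L    L    W
Cells with no legal move (terminal, hence L): (0,0), (0,1), (0,2), (1,0), (1,1), (1,2), (2,0), (2,1), (2,2).
The remaining L cells, each justified by listing all of its moves:
(3,3): L (options (0,3)(W), (3,0)(W) are all W)
(4,3): L (options (1,3)(W), (4,0)(W) are all W)
(5,3): L (options (2,3)(W), (5,0)(W) are all W)
(6,0): L (sole option (3,0)(W) is W)
(6,1): L (sole option (3,1)(W) is W)
(6,2): L (sole option (3,2)(W) is W)
Every other cell has at least one move into one of the L cells above, so it is W.
From (6,3), the L positions reachable in one move are: (3,3), (6,0). Any move reaching one of these is winning.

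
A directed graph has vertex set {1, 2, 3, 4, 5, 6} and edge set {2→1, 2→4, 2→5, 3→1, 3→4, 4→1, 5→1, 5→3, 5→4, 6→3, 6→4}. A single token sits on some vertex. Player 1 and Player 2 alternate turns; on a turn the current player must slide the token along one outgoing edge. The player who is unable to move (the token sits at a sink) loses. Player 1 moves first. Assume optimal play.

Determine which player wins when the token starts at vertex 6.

Label each position W (a win for the player to move) or L (a loss). A position with no legal move is L; any other position is W exactly when some move reaches an L, and L when every move reaches a W.
Every edge goes from a vertex to one that appears earlier in the order 1, 4, 3, 5, 6, 2, so processing vertices in that order labels each vertex after all of its successors.
1: no outgoing edge → L
4: →1(L), so W
3: →1(L), so W
5: →1(L), so W
6: →3(W), 4(W) — all W, so L
2: →1(L), so W
The starting position 6 is L: whatever Player 1 does, the opponent receives a W position.

Player 2 wins.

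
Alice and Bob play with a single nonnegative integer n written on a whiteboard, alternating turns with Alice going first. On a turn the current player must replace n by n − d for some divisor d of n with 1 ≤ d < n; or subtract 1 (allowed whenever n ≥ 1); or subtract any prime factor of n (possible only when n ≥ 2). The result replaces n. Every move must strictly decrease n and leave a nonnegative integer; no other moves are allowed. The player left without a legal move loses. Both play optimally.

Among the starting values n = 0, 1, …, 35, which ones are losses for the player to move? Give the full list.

Work bottom-up. With no move the player to move loses. Otherwise the position is W if at least one move leads to an L position for the opponent, and L if every move leads to a W.
n=0: no move → L
n=1: →0(L), so W
n=2: →0(L), so W
n=3: →0(L), so W
n=4: →2(W), 3(W) — all W, so L
n=5: →0(L), so W
n=6: →4(L), so W
n=7: →0(L), so W
n=8: →4(L), so W
n=9: →6(W), 8(W) — all W, so L
n=10: →9(L), so W
n=11: →0(L), so W
n=12: →9(L), so W
n=13: →0(L), so W
n=14: →7(W), 12(W), 13(W) — all W, so L
n=15: →14(L), so W
n=16: →14(L), so W
n=17: →0(L), so W
n=18: →9(L), so W
n=19: →0(L), so W
n=20: →10(W), 15(W), 16(W), 18(W), 19(W) — all W, so L
n=21: →14(L), so W
n=22: →20(L), so W
n=23: →0(L), so W
n=24: →20(L), so W
n=25: →20(L), so W
n=26: →13(W), 24(W), 25(W) — all W, so L
n=27: →26(L), so W
n=28: →14(L), so W
n=29: →0(L), so W
n=30: →20(L), so W
n=31: →0(L), so W
n=32: →16(W), 24(W), 28(W), 30(W), 31(W) — all W, so L
n=33: →32(L), so W
n=34: →32(L), so W
n=35: →28(W), 30(W), 34(W) — all W, so L
The losing starting values of n are exactly the entries labelled L in this table (8 of them).

0, 4, 9, 14, 20, 26, 32, 35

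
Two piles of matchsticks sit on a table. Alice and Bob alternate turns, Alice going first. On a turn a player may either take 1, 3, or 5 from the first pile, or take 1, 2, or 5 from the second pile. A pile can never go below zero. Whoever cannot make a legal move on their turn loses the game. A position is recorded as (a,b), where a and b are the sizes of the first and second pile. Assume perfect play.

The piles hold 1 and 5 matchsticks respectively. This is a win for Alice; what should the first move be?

Work bottom-up. With no move the player to move loses. Otherwise the position is W if at least one move leads to an L position for the opponent, and L if every move leads to a W.
No move ever increases a pile, so every position that can arise here has a ≤ 1 and b ≤ 5; it is enough to label the cells with 0 ≤ a ≤ 1 and 0 ≤ b ≤ 5.
Every move lowers a or b (never raises either), so fill the grid row by row in increasing a, and left to right within a row: each cell's successors are then already labelled.
      b=0  b=1  b=2  b=3  b=4  b=5
a=0:    L    W    W    L    W    W
a=1:    W    L    W    W    L    W
Cells with no legal move (terminal, hence L): (0,0).
The remaining L cells, each justified by listing all of its moves:
(0,3): →(0,2)(W), (0,1)(W) — all W, so L
(1,1): →(0,1)(W), (1,0)(W) — all W, so L
(1,4): →(0,4)(W), (1,3)(W), (1,2)(W) — all W, so L
Every other cell has at least one move into one of the L cells above, so it is W.
From (1,5), the L positions reachable in one move are: (1,4).

Move to (1,4).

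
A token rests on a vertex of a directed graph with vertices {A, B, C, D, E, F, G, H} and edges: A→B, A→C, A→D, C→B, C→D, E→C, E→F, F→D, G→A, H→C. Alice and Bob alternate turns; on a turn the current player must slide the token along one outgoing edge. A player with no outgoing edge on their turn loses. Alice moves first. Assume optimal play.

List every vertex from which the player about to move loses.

Work bottom-up. With no move the player to move loses. Otherwise the position is W if at least one move leads to an L position for the opponent, and L if every move leads to a W.
Every edge goes from a vertex to one that appears earlier in the order B, D, C, A, F, G, E, H, so processing vertices in that order labels each vertex after all of its successors.
B: no outgoing edge → L
D: no outgoing edge → L
C: can move to D, which is L ⇒ W
A: can move to D, which is L ⇒ W
F: can move to D, which is L ⇒ W
G: the only move is to A(W), a W ⇒ L
E: moves to F(W), C(W); every one is W ⇒ L
H: the only move is to C(W), a W ⇒ L
The losing starting vertices are exactly the entries labelled L in this table (5 of them).

B, D, E, G, H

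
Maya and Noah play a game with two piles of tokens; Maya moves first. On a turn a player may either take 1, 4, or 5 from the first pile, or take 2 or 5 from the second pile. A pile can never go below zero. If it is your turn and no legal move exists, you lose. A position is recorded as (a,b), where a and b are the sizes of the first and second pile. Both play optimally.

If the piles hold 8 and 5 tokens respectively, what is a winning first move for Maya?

Build the W/L table. Terminal = L. A non-terminal position is W if it has a move to some L; otherwise it is L.
No move ever increases a pile, so every position that can arise here has a ≤ 8 and b ≤ 5; it is enough to label the cells with 0 ≤ a ≤ 8 and 0 ≤ b ≤ 5.
Every move lowers a or b (never raises either), so fill the grid row by row in increasing a, and left to right within a row: each cell's successors are then already labelled.
      b=0  b=1  b=2  b=3  b=4  b=5
a=0:    L    L    W    W    L    W
a=1:    W    W    L    L    W    W
a=2:    L    L    W    W    L    W
a=3:    W    W    L    L    W    W
a=4:    W    W    W    W    W    L
a=5:    W    W    W    W    W    W
a=6:    W    W    W    W    W    L
a=7:    W    W    W    W    W    W
a=8:    L    L    W    W    L    W
Cells with no legal move (terminal, hence L): (0,0), (0,1).
The remaining L cells, each justified by listing all of its moves:
(0,4): →(0,2)(W) only, which is W, so L
(1,2): →(0,2)(W), (1,0)(W) — all W, so L
(1,3): →(0,3)(W), (1,1)(W) — all W, so L
(2,0): →(1,0)(W) only, which is W, so L
(2,1): →(1,1)(W) only, which is W, so L
(2,4): →(1,4)(W), (2,2)(W) — all W, so L
(3,2): →(2,2)(W), (3,0)(W) — all W, so L
(3,3): →(2,3)(W), (3,1)(W) — all W, so L
(4,5): →(3,5)(W), (0,5)(W), (4,3)(W), (4,0)(W) — all W, so L
(6,5): →(5,5)(W), (2,5)(W), (1,5)(W), (6,3)(W), (6,0)(W) — all W, so L
(8,0): →(7,0)(W), (4,0)(W), (3,0)(W) — all W, so L
(8,1): →(7,1)(W), (4,1)(W), (3,1)(W) — all W, so L
(8,4): →(7,4)(W), (4,4)(W), (3,4)(W), (8,2)(W) — all W, so L
Every other cell has at least one move into one of the L cells above, so it is W.
From (8,5), the L positions reachable in one move are: (4,5), (8,0). Any move reaching one of these is winning.

Move to (4,5).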